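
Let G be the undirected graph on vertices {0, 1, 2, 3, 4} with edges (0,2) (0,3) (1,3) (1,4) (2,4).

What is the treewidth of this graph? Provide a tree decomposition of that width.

Each bag holds 3 vertices, so the decomposition has width 2, which upper-bounds the treewidth. Since 3–1–4–2–0–3 is a cycle in G, G is not acyclic. Forests are exactly the graphs of treewidth ≤ 1, so tw(G) ≥ 2. The upper and lower bounds meet at 2, so that is the treewidth.

Treewidth 2.
One optimal decomposition is:
Bags: B1 = {1, 3, 4}  B2 = {2, 3, 4}  B3 = {0, 2, 3}
Tree: B1–B2, B2–B3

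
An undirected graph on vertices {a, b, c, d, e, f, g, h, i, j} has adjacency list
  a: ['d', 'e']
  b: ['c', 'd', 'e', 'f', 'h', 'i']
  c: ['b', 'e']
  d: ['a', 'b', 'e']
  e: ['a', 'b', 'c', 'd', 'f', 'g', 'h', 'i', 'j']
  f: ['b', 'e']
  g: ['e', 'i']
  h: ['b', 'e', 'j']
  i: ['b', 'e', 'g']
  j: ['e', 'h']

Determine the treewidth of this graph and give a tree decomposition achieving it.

Treewidth 2.
One such decomposition:
Bags: B1 = {b, e, h}  B2 = {b, e, i}  B3 = {b, d, e}  B4 = {e, h, j}  B5 = {b, c, e}  B6 = {b, e, f}  B7 = {a, d, e}  B8 = {e, g, i}
Tree: B1–B2, B1–B3, B1–B4, B3–B5, B5–B6, B3–B7, B2–B8

Each bag holds 3 vertices, so the decomposition has width 2, which upper-bounds the treewidth. For the lower bound, the 3 vertices {e, g, i} are pairwise adjacent, and any tree decomposition puts a clique entirely inside one bag — forcing width ≥ 2. The upper and lower bounds meet at 2, so that is the treewidth.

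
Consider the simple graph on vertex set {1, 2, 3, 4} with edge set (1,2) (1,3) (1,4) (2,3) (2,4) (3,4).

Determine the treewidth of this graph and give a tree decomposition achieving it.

With just one bag of size 4, the width is 4 − 1 = 3, so tw(G) ≤ 3. Conversely, {1, 2, 3, 4} is a clique of size 4, and the vertices of any clique must share a bag in every tree decomposition; so some bag has ≥ 4 vertices and tw(G) ≥ 3. Therefore the treewidth is 3.

Treewidth 3.
Bags: B1 = {1, 2, 3, 4}
Tree: (single bag)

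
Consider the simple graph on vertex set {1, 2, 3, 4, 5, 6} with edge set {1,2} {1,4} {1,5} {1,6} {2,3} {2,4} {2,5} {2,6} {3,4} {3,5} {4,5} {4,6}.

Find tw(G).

A width-3 tree decomposition is:
Bags: B1 = {1, 2, 4, 5}  B2 = {2, 3, 4, 5}  B3 = {1, 2, 4, 6}
Tree: B1–B2, B1–B3
The largest bag has 4 vertices, giving width 3; this decomposition certifies tw(G) ≤ 3. For the lower bound, the 4 vertices {1, 2, 4, 5} are pairwise adjacent, and any tree decomposition puts a clique entirely inside one bag — forcing width ≥ 3. Hence tw(G) = 3 exactly.

3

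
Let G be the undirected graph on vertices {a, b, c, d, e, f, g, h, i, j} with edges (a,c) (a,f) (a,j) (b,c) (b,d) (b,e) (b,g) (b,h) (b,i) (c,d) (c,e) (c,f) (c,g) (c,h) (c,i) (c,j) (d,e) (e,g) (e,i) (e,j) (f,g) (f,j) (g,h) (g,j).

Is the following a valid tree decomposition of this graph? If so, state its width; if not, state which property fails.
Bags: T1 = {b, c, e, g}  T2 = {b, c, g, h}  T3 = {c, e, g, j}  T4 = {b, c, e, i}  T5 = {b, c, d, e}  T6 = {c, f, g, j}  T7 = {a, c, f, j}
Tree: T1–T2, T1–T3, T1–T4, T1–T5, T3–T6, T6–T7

Yes; width 3.

Checking the three conditions: (i) the bags cover all of {a, b, c, d, e, f, g, h, i, j}; (ii) for each edge, some bag contains both endpoints; (iii) the bags containing any fixed vertex form a subtree. All hold, so the decomposition is valid with width 4 − 1 = 3.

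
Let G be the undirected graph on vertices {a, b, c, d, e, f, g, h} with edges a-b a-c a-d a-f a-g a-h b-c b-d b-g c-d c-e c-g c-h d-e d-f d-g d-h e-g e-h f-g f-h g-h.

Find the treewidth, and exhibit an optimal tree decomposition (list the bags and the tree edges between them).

Treewidth 4.
One optimal decomposition is:
Bags: B1 = {a, c, d, g, h}  B2 = {c, d, e, g, h}  B3 = {a, b, c, d, g}  B4 = {a, d, f, g, h}
Tree: B1–B2, B1–B3, B1–B4

Each bag holds 5 vertices, so the decomposition has width 4, which upper-bounds the treewidth. On the other hand G contains the 5-clique {c, d, e, g, h}. A clique must lie in a single bag of any decomposition, so no decomposition can have width below 4. Combining the bounds, tw(G) = 4.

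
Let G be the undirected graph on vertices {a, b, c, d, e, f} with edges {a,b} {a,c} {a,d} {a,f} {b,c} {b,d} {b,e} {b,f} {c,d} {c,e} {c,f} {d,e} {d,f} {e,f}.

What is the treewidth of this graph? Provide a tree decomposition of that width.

Each bag holds 5 vertices, so the decomposition has width 4, which upper-bounds the treewidth. For the lower bound, the 5 vertices {b, c, d, e, f} are pairwise adjacent, and any tree decomposition puts a clique entirely inside one bag — forcing width ≥ 4. Hence tw(G) = 4 exactly.

Treewidth 4.
Bags: B1 = {a, b, c, d, f}  B2 = {b, c, d, e, f}
Tree: B1–B2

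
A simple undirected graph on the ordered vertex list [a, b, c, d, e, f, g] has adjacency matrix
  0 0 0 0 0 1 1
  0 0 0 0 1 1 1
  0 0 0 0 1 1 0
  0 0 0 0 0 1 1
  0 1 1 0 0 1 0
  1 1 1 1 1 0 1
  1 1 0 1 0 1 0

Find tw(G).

2

A width-2 tree decomposition is:
Bags: B1 = {b, f, g}  B2 = {b, e, f}  B3 = {d, f, g}  B4 = {a, f, g}  B5 = {c, e, f}
Tree: B1–B2, B1–B3, B1–B4, B2–B5
Each bag holds 3 vertices, so the decomposition has width 2, which upper-bounds the treewidth. For the lower bound, the 3 vertices {d, f, g} are pairwise adjacent, and any tree decomposition puts a clique entirely inside one bag — forcing width ≥ 2. Therefore the treewidth is 2.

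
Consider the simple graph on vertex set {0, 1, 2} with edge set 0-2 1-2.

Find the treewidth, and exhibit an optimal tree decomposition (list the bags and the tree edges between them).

Treewidth 1.
One such decomposition:
Bags: B1 = {0, 2}  B2 = {1, 2}
Tree: B1–B2

Each bag holds 2 vertices, so the decomposition has width 1, which upper-bounds the treewidth. G has an edge, so its treewidth is at least 1. Hence tw(G) = 1 exactly.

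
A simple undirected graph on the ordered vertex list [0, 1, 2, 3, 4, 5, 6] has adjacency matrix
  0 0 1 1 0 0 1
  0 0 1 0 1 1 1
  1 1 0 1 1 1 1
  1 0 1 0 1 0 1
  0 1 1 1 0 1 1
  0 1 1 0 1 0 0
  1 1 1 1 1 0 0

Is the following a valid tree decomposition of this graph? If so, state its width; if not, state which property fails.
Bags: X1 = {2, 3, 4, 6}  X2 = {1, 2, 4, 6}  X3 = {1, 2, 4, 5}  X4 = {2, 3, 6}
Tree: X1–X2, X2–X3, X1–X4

No — vertex 0 appears in no bag.

A tree decomposition must satisfy three properties: every vertex lies in some bag; for every edge, both endpoints lie together in some bag; and for every vertex, the bags containing it form a connected subtree. Here vertex 0 appears in no bag, so the decomposition is invalid.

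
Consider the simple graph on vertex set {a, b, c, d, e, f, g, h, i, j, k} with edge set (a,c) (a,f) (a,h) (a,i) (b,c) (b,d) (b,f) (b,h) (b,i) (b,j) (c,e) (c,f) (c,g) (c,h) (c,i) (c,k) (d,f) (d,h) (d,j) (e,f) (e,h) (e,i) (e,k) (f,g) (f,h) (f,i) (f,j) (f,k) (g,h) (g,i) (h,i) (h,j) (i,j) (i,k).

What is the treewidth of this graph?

4

A width-4 tree decomposition is:
Bags: B1 = {a, c, f, h, i}  B2 = {b, c, f, h, i}  B3 = {b, f, h, i, j}  B4 = {c, f, g, h, i}  B5 = {b, d, f, h, j}  B6 = {c, e, f, h, i}  B7 = {c, e, f, i, k}
Tree: B1–B2, B2–B3, B2–B4, B3–B5, B2–B6, B6–B7
Each bag holds 5 vertices, so the decomposition has width 4, which upper-bounds the treewidth. For the lower bound, the 5 vertices {b, d, f, h, j} are pairwise adjacent, and any tree decomposition puts a clique entirely inside one bag — forcing width ≥ 4. Hence tw(G) = 4 exactly.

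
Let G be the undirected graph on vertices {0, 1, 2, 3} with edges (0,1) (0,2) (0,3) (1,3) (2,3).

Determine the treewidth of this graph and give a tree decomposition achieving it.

Every bag has size at most 3, so the width is 3 − 1 = 2 and tw(G) ≤ 2. Conversely, {0, 1, 3} is a clique of size 3, and the vertices of any clique must share a bag in every tree decomposition; so some bag has ≥ 3 vertices and tw(G) ≥ 2. The upper and lower bounds meet at 2, so that is the treewidth.

Treewidth 2.
One such decomposition:
Bags: B1 = {0, 2, 3}  B2 = {0, 1, 3}
Tree: B1–B2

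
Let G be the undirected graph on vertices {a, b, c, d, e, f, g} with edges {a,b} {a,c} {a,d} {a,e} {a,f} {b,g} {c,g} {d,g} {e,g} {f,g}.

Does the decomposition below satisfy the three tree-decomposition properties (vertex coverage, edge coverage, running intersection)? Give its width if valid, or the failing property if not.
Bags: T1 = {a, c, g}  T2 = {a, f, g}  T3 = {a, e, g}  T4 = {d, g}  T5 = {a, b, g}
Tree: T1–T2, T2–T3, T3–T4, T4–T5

No — edge (a,d) lies in no bag.

A tree decomposition must satisfy three properties: every vertex lies in some bag; for every edge, both endpoints lie together in some bag; and for every vertex, the bags containing it form a connected subtree. Here edge (a,d) lies in no bag, so the decomposition is invalid.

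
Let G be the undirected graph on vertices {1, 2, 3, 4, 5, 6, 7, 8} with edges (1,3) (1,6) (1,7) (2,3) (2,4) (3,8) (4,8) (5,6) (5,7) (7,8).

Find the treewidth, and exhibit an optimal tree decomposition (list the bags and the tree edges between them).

The largest bag has 3 vertices, giving width 2; this decomposition certifies tw(G) ≤ 2. For the lower bound, G contains the cycle 6–5–7–1–6, so G is not a forest; only forests have treewidth ≤ 1, hence tw(G) ≥ 2. Hence tw(G) = 2 exactly.

Treewidth 2.
One such decomposition:
Bags: B1 = {1, 5, 6}  B2 = {1, 5, 7}  B3 = {1, 3, 7}  B4 = {3, 7, 8}  B5 = {2, 3, 8}  B6 = {2, 4, 8}
Tree: B1–B2, B2–B3, B3–B4, B4–B5, B5–B6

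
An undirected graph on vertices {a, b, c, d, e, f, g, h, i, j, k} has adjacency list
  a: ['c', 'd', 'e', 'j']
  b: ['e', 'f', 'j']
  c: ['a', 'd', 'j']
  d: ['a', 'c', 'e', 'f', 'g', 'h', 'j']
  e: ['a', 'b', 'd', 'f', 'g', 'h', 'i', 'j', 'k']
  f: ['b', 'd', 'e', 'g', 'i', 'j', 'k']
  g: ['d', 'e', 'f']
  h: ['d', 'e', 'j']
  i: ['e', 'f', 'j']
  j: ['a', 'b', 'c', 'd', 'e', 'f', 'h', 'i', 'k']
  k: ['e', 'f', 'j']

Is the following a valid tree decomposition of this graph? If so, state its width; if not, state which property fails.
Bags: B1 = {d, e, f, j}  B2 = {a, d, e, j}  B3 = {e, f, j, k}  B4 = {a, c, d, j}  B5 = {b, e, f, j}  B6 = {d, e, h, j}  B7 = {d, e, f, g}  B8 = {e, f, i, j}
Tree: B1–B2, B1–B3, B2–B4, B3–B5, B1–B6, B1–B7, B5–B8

Yes; width 3.

Every vertex of G appears in some bag (union = {a, b, c, d, e, f, g, h, i, j, k}); every edge is covered by a bag; and for each vertex v the set of bags containing v is connected in the bag tree. The decomposition is therefore valid. The largest bag has 4 vertices, so the width is 3.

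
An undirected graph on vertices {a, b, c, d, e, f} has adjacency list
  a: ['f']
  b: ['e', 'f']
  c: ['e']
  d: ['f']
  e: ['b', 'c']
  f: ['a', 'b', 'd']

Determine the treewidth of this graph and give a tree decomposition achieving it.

Each bag holds 2 vertices, so the decomposition has width 1, which upper-bounds the treewidth. Since G has at least one edge (e.g. f–b), it is not an edgeless graph, so tw(G) ≥ 1. Therefore the treewidth is 1.

Treewidth 1.
One such decomposition:
Bags: B1 = {b, f}  B2 = {a, f}  B3 = {d, f}  B4 = {b, e}  B5 = {c, e}
Tree: B1–B2, B2–B3, B1–B4, B4–B5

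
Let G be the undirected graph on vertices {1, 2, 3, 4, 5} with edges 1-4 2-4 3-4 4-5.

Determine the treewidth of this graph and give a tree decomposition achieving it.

Treewidth 1.
Bags: B1 = {3, 4}  B2 = {4, 5}  B3 = {1, 4}  B4 = {2, 4}
Tree: B1–B2, B2–B3, B1–B4

Each bag holds 2 vertices, so the decomposition has width 1, which upper-bounds the treewidth. Any graph with an edge has treewidth ≥ 1, and G has the edge 3–4. Combining the bounds, tw(G) = 1.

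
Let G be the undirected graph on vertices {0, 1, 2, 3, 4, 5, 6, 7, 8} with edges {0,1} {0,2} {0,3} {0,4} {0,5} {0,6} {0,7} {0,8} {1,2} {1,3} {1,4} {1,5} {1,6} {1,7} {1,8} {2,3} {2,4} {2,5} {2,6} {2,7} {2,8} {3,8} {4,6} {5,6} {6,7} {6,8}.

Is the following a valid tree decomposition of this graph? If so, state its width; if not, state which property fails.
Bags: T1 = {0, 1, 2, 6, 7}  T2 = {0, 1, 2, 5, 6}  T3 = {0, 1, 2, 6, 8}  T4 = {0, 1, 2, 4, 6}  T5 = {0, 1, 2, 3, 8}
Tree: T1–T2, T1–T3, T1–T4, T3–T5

Every vertex of G appears in some bag (union = {0, 1, 2, 3, 4, 5, 6, 7, 8}); every edge is covered by a bag; and for each vertex v the set of bags containing v is connected in the bag tree. The decomposition is therefore valid. The largest bag has 5 vertices, so the width is 4.

Yes; width 4.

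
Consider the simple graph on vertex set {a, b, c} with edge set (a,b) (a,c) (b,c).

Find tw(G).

2

A width-2 tree decomposition is:
Bags: B1 = {a, b, c}
Tree: (single bag)
A single bag containing all 3 vertices is trivially a valid decomposition of width 2. On the other hand G contains the 3-clique {a, b, c}. A clique must lie in a single bag of any decomposition, so no decomposition can have width below 2. Combining the bounds, tw(G) = 2.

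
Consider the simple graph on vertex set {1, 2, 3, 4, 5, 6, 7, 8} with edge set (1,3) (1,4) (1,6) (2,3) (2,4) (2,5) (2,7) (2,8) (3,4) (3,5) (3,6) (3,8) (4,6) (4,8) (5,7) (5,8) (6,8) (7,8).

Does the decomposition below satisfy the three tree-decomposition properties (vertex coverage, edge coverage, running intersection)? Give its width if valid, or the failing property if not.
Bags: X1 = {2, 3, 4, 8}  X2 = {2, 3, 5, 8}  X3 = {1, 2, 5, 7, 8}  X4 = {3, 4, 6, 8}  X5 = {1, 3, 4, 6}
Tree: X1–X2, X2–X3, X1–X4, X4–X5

No — bags containing vertex 1 are not connected in the tree.

A tree decomposition must satisfy three properties: every vertex lies in some bag; for every edge, both endpoints lie together in some bag; and for every vertex, the bags containing it form a connected subtree. Here bags containing vertex 1 are not connected in the tree, so the decomposition is invalid.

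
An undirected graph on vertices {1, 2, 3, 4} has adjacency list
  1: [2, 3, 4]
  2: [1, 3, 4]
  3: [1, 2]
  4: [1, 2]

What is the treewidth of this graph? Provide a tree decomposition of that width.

Treewidth 2.
One such decomposition:
Bags: B1 = {1, 2, 3}  B2 = {1, 2, 4}
Tree: B1–B2

The largest bag has 3 vertices, giving width 2; this decomposition certifies tw(G) ≤ 2. Conversely, {1, 2, 3} is a clique of size 3, and the vertices of any clique must share a bag in every tree decomposition; so some bag has ≥ 3 vertices and tw(G) ≥ 2. Combining the bounds, tw(G) = 2.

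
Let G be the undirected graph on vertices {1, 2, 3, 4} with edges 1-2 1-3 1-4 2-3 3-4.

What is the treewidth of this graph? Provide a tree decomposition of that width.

Each bag holds 3 vertices, so the decomposition has width 2, which upper-bounds the treewidth. Conversely, {1, 2, 3} is a clique of size 3, and the vertices of any clique must share a bag in every tree decomposition; so some bag has ≥ 3 vertices and tw(G) ≥ 2. The upper and lower bounds meet at 2, so that is the treewidth.

Treewidth 2.
One such decomposition:
Bags: B1 = {1, 3, 4}  B2 = {1, 2, 3}
Tree: B1–B2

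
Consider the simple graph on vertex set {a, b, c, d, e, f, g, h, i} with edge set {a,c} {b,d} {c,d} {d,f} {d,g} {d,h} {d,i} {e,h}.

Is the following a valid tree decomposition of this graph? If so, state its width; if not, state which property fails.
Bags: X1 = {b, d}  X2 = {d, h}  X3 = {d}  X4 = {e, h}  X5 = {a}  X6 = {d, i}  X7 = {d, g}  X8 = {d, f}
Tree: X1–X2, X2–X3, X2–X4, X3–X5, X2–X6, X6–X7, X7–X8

No — vertex c appears in no bag.

A tree decomposition must satisfy three properties: every vertex lies in some bag; for every edge, both endpoints lie together in some bag; and for every vertex, the bags containing it form a connected subtree. Here vertex c appears in no bag, so the decomposition is invalid.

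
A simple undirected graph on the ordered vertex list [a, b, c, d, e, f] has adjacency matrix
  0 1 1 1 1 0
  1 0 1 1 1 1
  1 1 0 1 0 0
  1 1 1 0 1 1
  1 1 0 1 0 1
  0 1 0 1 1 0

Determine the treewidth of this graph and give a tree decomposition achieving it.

Treewidth 3.
One optimal decomposition is:
Bags: B1 = {a, b, c, d}  B2 = {a, b, d, e}  B3 = {b, d, e, f}
Tree: B1–B2, B2–B3

The largest bag has 4 vertices, giving width 3; this decomposition certifies tw(G) ≤ 3. For the lower bound, the 4 vertices {b, d, e, f} are pairwise adjacent, and any tree decomposition puts a clique entirely inside one bag — forcing width ≥ 3. Therefore the treewidth is 3.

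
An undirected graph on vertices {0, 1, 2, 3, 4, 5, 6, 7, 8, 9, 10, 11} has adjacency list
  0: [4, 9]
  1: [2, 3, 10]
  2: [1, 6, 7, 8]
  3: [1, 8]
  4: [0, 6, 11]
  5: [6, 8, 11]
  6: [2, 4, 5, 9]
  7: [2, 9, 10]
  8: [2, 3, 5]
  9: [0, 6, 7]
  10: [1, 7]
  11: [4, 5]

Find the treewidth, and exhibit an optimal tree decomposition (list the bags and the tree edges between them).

Treewidth 3.
One optimal decomposition is:
Bags: B1 = {0, 4, 9, 11}  B2 = {4, 6, 9, 11}  B3 = {5, 6, 9, 11}  B4 = {5, 6, 7, 9}  B5 = {2, 5, 6, 7}  B6 = {2, 5, 7, 8}  B7 = {2, 7, 8, 10}  B8 = {1, 2, 8, 10}  B9 = {1, 3, 8, 10}
Tree: B1–B2, B2–B3, B3–B4, B4–B5, B5–B6, B6–B7, B7–B8, B8–B9

The largest bag has 4 vertices, giving width 3; this decomposition certifies tw(G) ≤ 3. For the lower bound: the 4 vertex sets {0,4,11}, {9}, {6}, {2,5,7,8} are disjoint, each induces a connected subgraph, and every pair is joined by at least one edge of G. Contracting each set to a single vertex therefore yields K_{4} as a minor, and since treewidth is minor-monotone, tw(G) ≥ tw(K_{4}) = 3. Therefore the treewidth is 3.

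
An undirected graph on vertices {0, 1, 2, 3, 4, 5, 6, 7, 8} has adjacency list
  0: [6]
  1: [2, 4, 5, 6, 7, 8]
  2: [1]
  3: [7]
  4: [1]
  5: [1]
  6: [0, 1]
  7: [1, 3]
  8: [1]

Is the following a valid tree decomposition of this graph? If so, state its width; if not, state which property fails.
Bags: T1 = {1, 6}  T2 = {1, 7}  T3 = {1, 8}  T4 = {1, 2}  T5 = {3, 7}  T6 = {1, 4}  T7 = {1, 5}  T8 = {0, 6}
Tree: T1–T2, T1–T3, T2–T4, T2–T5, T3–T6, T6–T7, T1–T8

Yes; width 1.

Every vertex of G appears in some bag (union = {0, 1, 2, 3, 4, 5, 6, 7, 8}); every edge is covered by a bag; and for each vertex v the set of bags containing v is connected in the bag tree. The decomposition is therefore valid. The largest bag has 2 vertices, so the width is 1.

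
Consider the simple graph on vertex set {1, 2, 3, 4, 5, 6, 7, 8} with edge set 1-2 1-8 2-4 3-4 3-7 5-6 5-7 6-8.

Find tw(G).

2

A width-2 tree decomposition is:
Bags: B1 = {5, 6, 8}  B2 = {5, 7, 8}  B3 = {3, 7, 8}  B4 = {3, 4, 8}  B5 = {2, 4, 8}  B6 = {1, 2, 8}
Tree: B1–B2, B2–B3, B3–B4, B4–B5, B5–B6
The largest bag has 3 vertices, giving width 2; this decomposition certifies tw(G) ≤ 2. For the lower bound, G contains the cycle 8–6–5–7–3–4–2–1–8, so G is not a forest; only forests have treewidth ≤ 1, hence tw(G) ≥ 2. Combining the bounds, tw(G) = 2.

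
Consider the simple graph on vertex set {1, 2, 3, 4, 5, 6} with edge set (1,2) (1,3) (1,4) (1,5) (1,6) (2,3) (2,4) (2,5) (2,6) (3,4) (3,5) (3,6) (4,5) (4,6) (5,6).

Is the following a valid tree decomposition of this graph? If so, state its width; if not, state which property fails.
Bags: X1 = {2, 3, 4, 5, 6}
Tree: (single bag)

A tree decomposition must satisfy three properties: every vertex lies in some bag; for every edge, both endpoints lie together in some bag; and for every vertex, the bags containing it form a connected subtree. Here vertex 1 appears in no bag, so the decomposition is invalid.

No — vertex 1 appears in no bag.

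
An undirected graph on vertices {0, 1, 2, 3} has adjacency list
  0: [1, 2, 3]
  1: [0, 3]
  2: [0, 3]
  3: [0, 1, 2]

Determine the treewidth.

2

A width-2 tree decomposition is:
Bags: B1 = {0, 2, 3}  B2 = {0, 1, 3}
Tree: B1–B2
Each bag holds 3 vertices, so the decomposition has width 2, which upper-bounds the treewidth. Conversely, {0, 1, 3} is a clique of size 3, and the vertices of any clique must share a bag in every tree decomposition; so some bag has ≥ 3 vertices and tw(G) ≥ 2. Therefore the treewidth is 2.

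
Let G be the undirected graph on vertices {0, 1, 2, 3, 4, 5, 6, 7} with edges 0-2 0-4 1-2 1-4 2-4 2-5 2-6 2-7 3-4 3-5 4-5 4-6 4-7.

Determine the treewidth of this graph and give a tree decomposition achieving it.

Every bag has size at most 3, so the width is 3 − 1 = 2 and tw(G) ≤ 2. Conversely, {0, 2, 4} is a clique of size 3, and the vertices of any clique must share a bag in every tree decomposition; so some bag has ≥ 3 vertices and tw(G) ≥ 2. The upper and lower bounds meet at 2, so that is the treewidth.

Treewidth 2.
One optimal decomposition is:
Bags: B1 = {2, 4, 6}  B2 = {2, 4, 7}  B3 = {1, 2, 4}  B4 = {2, 4, 5}  B5 = {3, 4, 5}  B6 = {0, 2, 4}
Tree: B1–B2, B2–B3, B2–B4, B4–B5, B1–B6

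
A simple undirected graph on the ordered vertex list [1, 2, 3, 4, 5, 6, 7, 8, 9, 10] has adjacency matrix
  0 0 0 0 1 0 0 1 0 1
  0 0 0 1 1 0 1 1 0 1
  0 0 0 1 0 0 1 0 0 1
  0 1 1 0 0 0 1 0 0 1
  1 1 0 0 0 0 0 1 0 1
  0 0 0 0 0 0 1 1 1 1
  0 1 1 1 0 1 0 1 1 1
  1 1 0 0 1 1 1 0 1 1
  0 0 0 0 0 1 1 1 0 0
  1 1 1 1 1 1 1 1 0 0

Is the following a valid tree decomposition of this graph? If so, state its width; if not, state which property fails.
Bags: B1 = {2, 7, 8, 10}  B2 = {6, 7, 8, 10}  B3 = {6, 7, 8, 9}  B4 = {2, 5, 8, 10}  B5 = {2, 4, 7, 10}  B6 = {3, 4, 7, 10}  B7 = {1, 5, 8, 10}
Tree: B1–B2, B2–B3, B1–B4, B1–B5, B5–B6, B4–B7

Yes; width 3.

Every vertex of G appears in some bag (union = {1, 2, 3, 4, 5, 6, 7, 8, 9, 10}); every edge is covered by a bag; and for each vertex v the set of bags containing v is connected in the bag tree. The decomposition is therefore valid. The largest bag has 4 vertices, so the width is 3.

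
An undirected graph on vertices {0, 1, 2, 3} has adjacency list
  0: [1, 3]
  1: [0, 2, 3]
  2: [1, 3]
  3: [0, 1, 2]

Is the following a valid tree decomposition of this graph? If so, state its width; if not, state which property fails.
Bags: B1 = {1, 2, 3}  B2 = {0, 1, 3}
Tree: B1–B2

Every vertex of G appears in some bag (union = {0, 1, 2, 3}); every edge is covered by a bag; and for each vertex v the set of bags containing v is connected in the bag tree. The decomposition is therefore valid. The largest bag has 3 vertices, so the width is 2.

Yes; width 2.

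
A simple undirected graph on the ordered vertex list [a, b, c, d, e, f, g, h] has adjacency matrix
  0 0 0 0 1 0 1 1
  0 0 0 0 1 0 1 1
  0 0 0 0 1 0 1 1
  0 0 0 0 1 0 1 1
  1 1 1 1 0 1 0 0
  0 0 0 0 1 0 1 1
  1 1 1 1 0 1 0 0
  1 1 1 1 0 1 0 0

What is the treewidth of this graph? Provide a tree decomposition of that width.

The largest bag has 4 vertices, giving width 3; this decomposition certifies tw(G) ≤ 3. For the lower bound: the 4 vertex sets {c,g}, {a,e}, {h}, {b} are disjoint, each induces a connected subgraph, and every pair is joined by at least one edge of G. Contracting each set to a single vertex therefore yields K_{4} as a minor, and since treewidth is minor-monotone, tw(G) ≥ tw(K_{4}) = 3. Hence tw(G) = 3 exactly.

Treewidth 3.
One such decomposition:
Bags: B1 = {c, e, g, h}  B2 = {a, e, g, h}  B3 = {b, e, g, h}  B4 = {e, f, g, h}  B5 = {d, e, g, h}
Tree: B1–B2, B2–B3, B3–B4, B4–B5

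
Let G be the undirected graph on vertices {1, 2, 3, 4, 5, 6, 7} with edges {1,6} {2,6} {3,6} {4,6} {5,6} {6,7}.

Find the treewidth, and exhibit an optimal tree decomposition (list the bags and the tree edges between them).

The largest bag has 2 vertices, giving width 1; this decomposition certifies tw(G) ≤ 1. Any graph with an edge has treewidth ≥ 1, and G has the edge 7–6. Combining the bounds, tw(G) = 1.

Treewidth 1.
Bags: B1 = {6, 7}  B2 = {1, 6}  B3 = {4, 6}  B4 = {2, 6}  B5 = {3, 6}  B6 = {5, 6}
Tree: B1–B2, B2–B3, B3–B4, B4–B5, B2–B6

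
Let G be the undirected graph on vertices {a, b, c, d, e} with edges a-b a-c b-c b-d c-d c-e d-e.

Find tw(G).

2

A width-2 tree decomposition is:
Bags: B1 = {b, c, d}  B2 = {c, d, e}  B3 = {a, b, c}
Tree: B1–B2, B1–B3
Each bag holds 3 vertices, so the decomposition has width 2, which upper-bounds the treewidth. On the other hand G contains the 3-clique {c, d, e}. A clique must lie in a single bag of any decomposition, so no decomposition can have width below 2. Therefore the treewidth is 2.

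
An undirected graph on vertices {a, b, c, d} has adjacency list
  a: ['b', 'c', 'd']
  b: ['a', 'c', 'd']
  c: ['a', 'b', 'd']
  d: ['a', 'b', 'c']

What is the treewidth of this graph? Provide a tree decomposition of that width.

Treewidth 3.
Bags: B1 = {a, b, c, d}
Tree: (single bag)

With just one bag of size 4, the width is 4 − 1 = 3, so tw(G) ≤ 3. Conversely, {a, b, c, d} is a clique of size 4, and the vertices of any clique must share a bag in every tree decomposition; so some bag has ≥ 4 vertices and tw(G) ≥ 3. Combining the bounds, tw(G) = 3.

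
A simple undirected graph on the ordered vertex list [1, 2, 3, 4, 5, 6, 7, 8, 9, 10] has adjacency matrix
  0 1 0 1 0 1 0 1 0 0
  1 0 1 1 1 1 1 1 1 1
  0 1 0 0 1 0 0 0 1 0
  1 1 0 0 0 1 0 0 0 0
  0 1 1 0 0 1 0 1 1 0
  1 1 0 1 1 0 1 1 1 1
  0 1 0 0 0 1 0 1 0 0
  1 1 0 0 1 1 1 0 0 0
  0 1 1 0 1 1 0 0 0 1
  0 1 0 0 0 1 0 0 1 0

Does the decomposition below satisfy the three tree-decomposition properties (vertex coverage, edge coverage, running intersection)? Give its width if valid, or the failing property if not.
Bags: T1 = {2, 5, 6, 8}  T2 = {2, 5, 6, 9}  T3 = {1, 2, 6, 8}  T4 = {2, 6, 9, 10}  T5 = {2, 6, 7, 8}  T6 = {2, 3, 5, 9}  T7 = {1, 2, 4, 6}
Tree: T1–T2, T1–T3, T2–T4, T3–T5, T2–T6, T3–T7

Every vertex of G appears in some bag (union = {1, 2, 3, 4, 5, 6, 7, 8, 9, 10}); every edge is covered by a bag; and for each vertex v the set of bags containing v is connected in the bag tree. The decomposition is therefore valid. The largest bag has 4 vertices, so the width is 3.

Yes; width 3.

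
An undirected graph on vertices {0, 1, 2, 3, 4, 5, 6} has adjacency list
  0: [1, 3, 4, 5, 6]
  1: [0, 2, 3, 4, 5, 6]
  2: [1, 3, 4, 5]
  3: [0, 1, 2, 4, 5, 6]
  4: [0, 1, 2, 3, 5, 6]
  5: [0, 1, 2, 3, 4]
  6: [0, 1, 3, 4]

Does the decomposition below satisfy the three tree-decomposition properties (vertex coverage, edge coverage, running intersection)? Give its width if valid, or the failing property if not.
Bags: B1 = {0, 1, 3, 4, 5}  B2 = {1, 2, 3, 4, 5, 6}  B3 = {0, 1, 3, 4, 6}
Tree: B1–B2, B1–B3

No — bags containing vertex 6 are not connected in the tree.

A tree decomposition must satisfy three properties: every vertex lies in some bag; for every edge, both endpoints lie together in some bag; and for every vertex, the bags containing it form a connected subtree. Here bags containing vertex 6 are not connected in the tree, so the decomposition is invalid.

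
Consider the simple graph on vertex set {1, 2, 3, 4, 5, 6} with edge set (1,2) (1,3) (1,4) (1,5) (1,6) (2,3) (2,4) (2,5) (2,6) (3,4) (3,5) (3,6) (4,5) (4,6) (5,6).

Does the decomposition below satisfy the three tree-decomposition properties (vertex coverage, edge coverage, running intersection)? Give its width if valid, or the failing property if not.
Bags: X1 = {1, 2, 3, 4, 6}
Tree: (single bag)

No — vertex 5 appears in no bag.

A tree decomposition must satisfy three properties: every vertex lies in some bag; for every edge, both endpoints lie together in some bag; and for every vertex, the bags containing it form a connected subtree. Here vertex 5 appears in no bag, so the decomposition is invalid.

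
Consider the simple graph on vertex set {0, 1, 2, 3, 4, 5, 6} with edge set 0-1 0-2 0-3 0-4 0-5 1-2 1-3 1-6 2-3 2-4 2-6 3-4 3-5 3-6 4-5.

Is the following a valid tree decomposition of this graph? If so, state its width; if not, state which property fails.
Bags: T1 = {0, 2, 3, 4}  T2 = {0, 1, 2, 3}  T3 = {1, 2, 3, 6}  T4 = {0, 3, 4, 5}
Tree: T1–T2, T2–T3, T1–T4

Every vertex of G appears in some bag (union = {0, 1, 2, 3, 4, 5, 6}); every edge is covered by a bag; and for each vertex v the set of bags containing v is connected in the bag tree. The decomposition is therefore valid. The largest bag has 4 vertices, so the width is 3.

Yes; width 3.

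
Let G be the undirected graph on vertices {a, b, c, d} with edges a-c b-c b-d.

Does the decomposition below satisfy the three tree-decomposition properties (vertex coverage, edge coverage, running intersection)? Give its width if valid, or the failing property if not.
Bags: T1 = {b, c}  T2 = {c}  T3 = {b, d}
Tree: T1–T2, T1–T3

No — vertex a appears in no bag.

A tree decomposition must satisfy three properties: every vertex lies in some bag; for every edge, both endpoints lie together in some bag; and for every vertex, the bags containing it form a connected subtree. Here vertex a appears in no bag, so the decomposition is invalid.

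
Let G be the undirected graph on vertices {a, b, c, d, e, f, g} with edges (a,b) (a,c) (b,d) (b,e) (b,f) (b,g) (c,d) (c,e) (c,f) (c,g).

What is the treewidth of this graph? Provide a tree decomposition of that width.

Each bag holds 3 vertices, so the decomposition has width 2, which upper-bounds the treewidth. The edges c–g–b–e–c form a cycle, so G is not a tree and its treewidth is at least 2. The upper and lower bounds meet at 2, so that is the treewidth.

Treewidth 2.
One such decomposition:
Bags: B1 = {b, c, g}  B2 = {b, c, e}  B3 = {a, b, c}  B4 = {b, c, f}  B5 = {b, c, d}
Tree: B1–B2, B2–B3, B3–B4, B4–B5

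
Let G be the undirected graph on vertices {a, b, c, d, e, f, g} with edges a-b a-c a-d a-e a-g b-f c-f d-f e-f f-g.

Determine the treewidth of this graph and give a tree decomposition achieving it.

Treewidth 2.
One such decomposition:
Bags: B1 = {a, c, f}  B2 = {a, e, f}  B3 = {a, d, f}  B4 = {a, b, f}  B5 = {a, f, g}
Tree: B1–B2, B2–B3, B3–B4, B4–B5

Every bag has size at most 3, so the width is 3 − 1 = 2 and tw(G) ≤ 2. The edges f–c–a–e–f form a cycle, so G is not a tree and its treewidth is at least 2. The upper and lower bounds meet at 2, so that is the treewidth.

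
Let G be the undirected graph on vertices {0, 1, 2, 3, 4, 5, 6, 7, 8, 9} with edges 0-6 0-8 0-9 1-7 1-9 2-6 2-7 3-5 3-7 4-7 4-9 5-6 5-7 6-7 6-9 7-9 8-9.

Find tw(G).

A width-2 tree decomposition is:
Bags: B1 = {5, 6, 7}  B2 = {6, 7, 9}  B3 = {2, 6, 7}  B4 = {4, 7, 9}  B5 = {1, 7, 9}  B6 = {0, 6, 9}  B7 = {0, 8, 9}  B8 = {3, 5, 7}
Tree: B1–B2, B1–B3, B2–B4, B4–B5, B2–B6, B6–B7, B1–B8
The largest bag has 3 vertices, giving width 2; this decomposition certifies tw(G) ≤ 2. On the other hand G contains the 3-clique {0, 8, 9}. A clique must lie in a single bag of any decomposition, so no decomposition can have width below 2. The upper and lower bounds meet at 2, so that is the treewidth.

2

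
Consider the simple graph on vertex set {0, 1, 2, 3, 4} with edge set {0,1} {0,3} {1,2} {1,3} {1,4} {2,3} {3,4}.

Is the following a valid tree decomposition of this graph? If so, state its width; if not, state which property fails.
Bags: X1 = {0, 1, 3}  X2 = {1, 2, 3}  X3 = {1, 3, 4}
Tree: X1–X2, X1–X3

Checking the three conditions: (i) the bags cover all of {0, 1, 2, 3, 4}; (ii) for each edge, some bag contains both endpoints; (iii) the bags containing any fixed vertex form a subtree. All hold, so the decomposition is valid with width 3 − 1 = 2.

Yes; width 2.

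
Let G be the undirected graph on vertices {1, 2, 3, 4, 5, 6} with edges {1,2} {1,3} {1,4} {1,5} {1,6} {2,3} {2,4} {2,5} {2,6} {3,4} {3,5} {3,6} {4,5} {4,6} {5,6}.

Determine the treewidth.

A width-5 tree decomposition is:
Bags: B1 = {1, 2, 3, 4, 5, 6}
Tree: (single bag)
With just one bag of size 6, the width is 6 − 1 = 5, so tw(G) ≤ 5. Conversely, {1, 2, 3, 4, 5, 6} is a clique of size 6, and the vertices of any clique must share a bag in every tree decomposition; so some bag has ≥ 6 vertices and tw(G) ≥ 5. The upper and lower bounds meet at 5, so that is the treewidth.

5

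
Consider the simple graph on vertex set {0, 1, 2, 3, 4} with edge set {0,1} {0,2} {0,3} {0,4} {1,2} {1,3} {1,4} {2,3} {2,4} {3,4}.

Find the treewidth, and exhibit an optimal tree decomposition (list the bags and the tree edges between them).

Treewidth 4.
Bags: B1 = {0, 1, 2, 3, 4}
Tree: (single bag)

With just one bag of size 5, the width is 5 − 1 = 4, so tw(G) ≤ 4. For the lower bound, the 5 vertices {0, 1, 2, 3, 4} are pairwise adjacent, and any tree decomposition puts a clique entirely inside one bag — forcing width ≥ 4. Therefore the treewidth is 4.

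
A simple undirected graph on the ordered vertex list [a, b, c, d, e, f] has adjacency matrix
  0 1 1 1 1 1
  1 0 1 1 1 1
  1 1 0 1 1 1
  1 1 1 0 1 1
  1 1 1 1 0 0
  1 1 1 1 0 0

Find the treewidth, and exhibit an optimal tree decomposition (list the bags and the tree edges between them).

The largest bag has 5 vertices, giving width 4; this decomposition certifies tw(G) ≤ 4. For the lower bound, the 5 vertices {a, b, c, d, e} are pairwise adjacent, and any tree decomposition puts a clique entirely inside one bag — forcing width ≥ 4. The upper and lower bounds meet at 4, so that is the treewidth.

Treewidth 4.
Bags: B1 = {a, b, c, d, e}  B2 = {a, b, c, d, f}
Tree: B1–B2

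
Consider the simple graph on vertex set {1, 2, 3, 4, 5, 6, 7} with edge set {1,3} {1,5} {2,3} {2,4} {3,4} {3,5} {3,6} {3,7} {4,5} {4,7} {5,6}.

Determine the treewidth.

2

A width-2 tree decomposition is:
Bags: B1 = {3, 4, 7}  B2 = {3, 4, 5}  B3 = {3, 5, 6}  B4 = {2, 3, 4}  B5 = {1, 3, 5}
Tree: B1–B2, B2–B3, B1–B4, B2–B5
Each bag holds 3 vertices, so the decomposition has width 2, which upper-bounds the treewidth. On the other hand G contains the 3-clique {1, 3, 5}. A clique must lie in a single bag of any decomposition, so no decomposition can have width below 2. The upper and lower bounds meet at 2, so that is the treewidth.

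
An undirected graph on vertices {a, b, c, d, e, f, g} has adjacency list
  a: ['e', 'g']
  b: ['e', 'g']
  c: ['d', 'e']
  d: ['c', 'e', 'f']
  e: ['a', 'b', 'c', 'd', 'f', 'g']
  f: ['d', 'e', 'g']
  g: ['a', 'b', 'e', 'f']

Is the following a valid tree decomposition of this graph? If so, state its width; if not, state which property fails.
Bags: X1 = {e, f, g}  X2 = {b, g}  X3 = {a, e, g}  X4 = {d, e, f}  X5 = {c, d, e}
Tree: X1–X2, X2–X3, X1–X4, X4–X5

No — edge (e,b) lies in no bag.

A tree decomposition must satisfy three properties: every vertex lies in some bag; for every edge, both endpoints lie together in some bag; and for every vertex, the bags containing it form a connected subtree. Here edge (e,b) lies in no bag, so the decomposition is invalid.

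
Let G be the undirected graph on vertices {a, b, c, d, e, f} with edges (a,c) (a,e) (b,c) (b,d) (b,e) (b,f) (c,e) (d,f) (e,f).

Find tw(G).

A width-2 tree decomposition is:
Bags: B1 = {b, c, e}  B2 = {b, e, f}  B3 = {a, c, e}  B4 = {b, d, f}
Tree: B1–B2, B1–B3, B2–B4
Every bag has size at most 3, so the width is 3 − 1 = 2 and tw(G) ≤ 2. On the other hand G contains the 3-clique {b, d, f}. A clique must lie in a single bag of any decomposition, so no decomposition can have width below 2. Therefore the treewidth is 2.

2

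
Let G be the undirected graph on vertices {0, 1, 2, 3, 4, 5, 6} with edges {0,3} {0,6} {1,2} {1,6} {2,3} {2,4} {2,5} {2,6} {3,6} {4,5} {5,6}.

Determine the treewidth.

A width-2 tree decomposition is:
Bags: B1 = {2, 3, 6}  B2 = {2, 5, 6}  B3 = {0, 3, 6}  B4 = {1, 2, 6}  B5 = {2, 4, 5}
Tree: B1–B2, B1–B3, B1–B4, B2–B5
The largest bag has 3 vertices, giving width 2; this decomposition certifies tw(G) ≤ 2. For the lower bound, the 3 vertices {0, 3, 6} are pairwise adjacent, and any tree decomposition puts a clique entirely inside one bag — forcing width ≥ 2. Combining the bounds, tw(G) = 2.

2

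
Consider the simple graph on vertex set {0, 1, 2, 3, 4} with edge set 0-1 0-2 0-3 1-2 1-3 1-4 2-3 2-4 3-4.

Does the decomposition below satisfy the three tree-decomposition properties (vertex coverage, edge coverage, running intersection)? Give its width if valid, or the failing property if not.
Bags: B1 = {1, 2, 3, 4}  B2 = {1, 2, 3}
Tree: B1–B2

A tree decomposition must satisfy three properties: every vertex lies in some bag; for every edge, both endpoints lie together in some bag; and for every vertex, the bags containing it form a connected subtree. Here vertex 0 appears in no bag, so the decomposition is invalid.

No — vertex 0 appears in no bag.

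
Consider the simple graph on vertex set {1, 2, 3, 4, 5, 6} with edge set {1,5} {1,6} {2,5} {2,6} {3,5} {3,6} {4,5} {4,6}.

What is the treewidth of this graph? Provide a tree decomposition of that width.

Each bag holds 3 vertices, so the decomposition has width 2, which upper-bounds the treewidth. For the lower bound, G contains the cycle 4–6–1–5–4, so G is not a forest; only forests have treewidth ≤ 1, hence tw(G) ≥ 2. Combining the bounds, tw(G) = 2.

Treewidth 2.
One optimal decomposition is:
Bags: B1 = {4, 5, 6}  B2 = {1, 5, 6}  B3 = {3, 5, 6}  B4 = {2, 5, 6}
Tree: B1–B2, B2–B3, B3–B4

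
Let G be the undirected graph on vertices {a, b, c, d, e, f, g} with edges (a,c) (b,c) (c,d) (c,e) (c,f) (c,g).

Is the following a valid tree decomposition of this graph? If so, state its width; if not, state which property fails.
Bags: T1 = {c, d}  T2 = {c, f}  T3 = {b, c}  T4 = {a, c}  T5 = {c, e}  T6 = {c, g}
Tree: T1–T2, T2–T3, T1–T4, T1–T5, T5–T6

Every vertex of G appears in some bag (union = {a, b, c, d, e, f, g}); every edge is covered by a bag; and for each vertex v the set of bags containing v is connected in the bag tree. The decomposition is therefore valid. The largest bag has 2 vertices, so the width is 1.

Yes; width 1.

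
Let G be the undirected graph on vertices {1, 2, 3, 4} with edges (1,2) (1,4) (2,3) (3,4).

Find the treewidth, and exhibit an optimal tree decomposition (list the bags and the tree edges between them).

The largest bag has 3 vertices, giving width 2; this decomposition certifies tw(G) ≤ 2. For the lower bound, G contains the cycle 2–1–4–3–2, so G is not a forest; only forests have treewidth ≤ 1, hence tw(G) ≥ 2. The upper and lower bounds meet at 2, so that is the treewidth.

Treewidth 2.
One such decomposition:
Bags: B1 = {1, 2, 4}  B2 = {2, 3, 4}
Tree: B1–B2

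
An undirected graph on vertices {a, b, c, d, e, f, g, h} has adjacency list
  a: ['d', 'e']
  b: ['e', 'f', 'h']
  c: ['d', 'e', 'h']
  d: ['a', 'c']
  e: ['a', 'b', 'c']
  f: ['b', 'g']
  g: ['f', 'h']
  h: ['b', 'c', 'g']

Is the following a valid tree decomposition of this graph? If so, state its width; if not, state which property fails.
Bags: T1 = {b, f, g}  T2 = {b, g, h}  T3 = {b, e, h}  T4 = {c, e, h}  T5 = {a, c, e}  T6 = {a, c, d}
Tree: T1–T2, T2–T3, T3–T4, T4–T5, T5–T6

Yes; width 2.

Checking the three conditions: (i) the bags cover all of {a, b, c, d, e, f, g, h}; (ii) for each edge, some bag contains both endpoints; (iii) the bags containing any fixed vertex form a subtree. All hold, so the decomposition is valid with width 3 − 1 = 2.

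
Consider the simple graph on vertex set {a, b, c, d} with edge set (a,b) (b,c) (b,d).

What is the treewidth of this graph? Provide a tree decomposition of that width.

Treewidth 1.
One optimal decomposition is:
Bags: B1 = {b, c}  B2 = {a, b}  B3 = {b, d}
Tree: B1–B2, B2–B3

The largest bag has 2 vertices, giving width 1; this decomposition certifies tw(G) ≤ 1. Any graph with an edge has treewidth ≥ 1, and G has the edge b–c. Hence tw(G) = 1 exactly.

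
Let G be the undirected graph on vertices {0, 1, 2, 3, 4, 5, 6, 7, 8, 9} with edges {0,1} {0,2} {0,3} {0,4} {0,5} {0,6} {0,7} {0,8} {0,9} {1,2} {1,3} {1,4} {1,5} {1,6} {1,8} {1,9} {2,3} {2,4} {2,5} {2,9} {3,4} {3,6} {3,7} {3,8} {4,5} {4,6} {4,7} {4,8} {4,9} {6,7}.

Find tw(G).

4

A width-4 tree decomposition is:
Bags: B1 = {0, 1, 2, 3, 4}  B2 = {0, 1, 2, 4, 9}  B3 = {0, 1, 3, 4, 6}  B4 = {0, 1, 2, 4, 5}  B5 = {0, 1, 3, 4, 8}  B6 = {0, 3, 4, 6, 7}
Tree: B1–B2, B1–B3, B2–B4, B3–B5, B3–B6
The largest bag has 5 vertices, giving width 4; this decomposition certifies tw(G) ≤ 4. On the other hand G contains the 5-clique {0, 1, 3, 4, 8}. A clique must lie in a single bag of any decomposition, so no decomposition can have width below 4. The upper and lower bounds meet at 4, so that is the treewidth.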